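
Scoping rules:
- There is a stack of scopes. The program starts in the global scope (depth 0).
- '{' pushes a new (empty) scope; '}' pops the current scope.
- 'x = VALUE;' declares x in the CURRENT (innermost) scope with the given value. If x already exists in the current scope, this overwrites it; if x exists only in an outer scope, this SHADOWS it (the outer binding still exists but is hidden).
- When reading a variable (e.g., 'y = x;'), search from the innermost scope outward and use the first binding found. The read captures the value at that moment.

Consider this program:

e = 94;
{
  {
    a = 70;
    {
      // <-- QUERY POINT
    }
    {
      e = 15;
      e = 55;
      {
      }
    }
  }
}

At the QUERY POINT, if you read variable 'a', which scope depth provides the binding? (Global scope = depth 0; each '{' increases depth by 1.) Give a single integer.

Step 1: declare e=94 at depth 0
Step 2: enter scope (depth=1)
Step 3: enter scope (depth=2)
Step 4: declare a=70 at depth 2
Step 5: enter scope (depth=3)
Visible at query point: a=70 e=94

Answer: 2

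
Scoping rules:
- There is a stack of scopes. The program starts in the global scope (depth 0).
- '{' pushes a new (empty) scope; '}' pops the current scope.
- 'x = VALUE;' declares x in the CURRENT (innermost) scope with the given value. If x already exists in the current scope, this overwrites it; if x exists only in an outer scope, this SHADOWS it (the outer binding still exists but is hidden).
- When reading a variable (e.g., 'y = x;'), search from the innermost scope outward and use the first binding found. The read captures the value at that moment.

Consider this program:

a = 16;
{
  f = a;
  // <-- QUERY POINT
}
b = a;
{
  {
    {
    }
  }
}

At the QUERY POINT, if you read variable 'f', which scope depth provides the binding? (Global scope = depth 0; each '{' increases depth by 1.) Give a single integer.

Answer: 1

Derivation:
Step 1: declare a=16 at depth 0
Step 2: enter scope (depth=1)
Step 3: declare f=(read a)=16 at depth 1
Visible at query point: a=16 f=16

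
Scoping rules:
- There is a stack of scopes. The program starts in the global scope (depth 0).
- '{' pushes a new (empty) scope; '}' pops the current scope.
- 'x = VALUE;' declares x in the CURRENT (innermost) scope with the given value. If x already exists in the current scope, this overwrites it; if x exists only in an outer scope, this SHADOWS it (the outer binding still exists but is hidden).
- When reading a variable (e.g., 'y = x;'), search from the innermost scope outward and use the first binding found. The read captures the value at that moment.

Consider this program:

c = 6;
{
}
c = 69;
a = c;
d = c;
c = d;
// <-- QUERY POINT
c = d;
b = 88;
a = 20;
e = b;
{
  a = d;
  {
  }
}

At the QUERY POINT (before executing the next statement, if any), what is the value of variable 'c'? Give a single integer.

Step 1: declare c=6 at depth 0
Step 2: enter scope (depth=1)
Step 3: exit scope (depth=0)
Step 4: declare c=69 at depth 0
Step 5: declare a=(read c)=69 at depth 0
Step 6: declare d=(read c)=69 at depth 0
Step 7: declare c=(read d)=69 at depth 0
Visible at query point: a=69 c=69 d=69

Answer: 69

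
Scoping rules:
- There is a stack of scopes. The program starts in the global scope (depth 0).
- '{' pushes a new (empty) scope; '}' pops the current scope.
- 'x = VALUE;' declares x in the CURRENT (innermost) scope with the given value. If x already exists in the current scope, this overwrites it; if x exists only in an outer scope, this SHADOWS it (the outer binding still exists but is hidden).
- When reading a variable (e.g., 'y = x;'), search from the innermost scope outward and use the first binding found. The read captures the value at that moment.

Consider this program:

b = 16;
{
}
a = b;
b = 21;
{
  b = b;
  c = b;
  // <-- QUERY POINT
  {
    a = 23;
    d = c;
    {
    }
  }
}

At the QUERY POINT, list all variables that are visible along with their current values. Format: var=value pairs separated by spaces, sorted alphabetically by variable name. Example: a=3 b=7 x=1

Step 1: declare b=16 at depth 0
Step 2: enter scope (depth=1)
Step 3: exit scope (depth=0)
Step 4: declare a=(read b)=16 at depth 0
Step 5: declare b=21 at depth 0
Step 6: enter scope (depth=1)
Step 7: declare b=(read b)=21 at depth 1
Step 8: declare c=(read b)=21 at depth 1
Visible at query point: a=16 b=21 c=21

Answer: a=16 b=21 c=21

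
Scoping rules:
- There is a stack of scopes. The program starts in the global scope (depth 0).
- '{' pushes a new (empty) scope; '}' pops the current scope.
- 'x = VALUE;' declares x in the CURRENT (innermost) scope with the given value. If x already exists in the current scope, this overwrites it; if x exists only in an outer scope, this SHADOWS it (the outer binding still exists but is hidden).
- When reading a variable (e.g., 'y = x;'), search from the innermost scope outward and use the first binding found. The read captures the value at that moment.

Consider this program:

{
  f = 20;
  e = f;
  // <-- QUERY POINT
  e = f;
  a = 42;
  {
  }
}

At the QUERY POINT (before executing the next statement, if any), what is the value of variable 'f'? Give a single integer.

Step 1: enter scope (depth=1)
Step 2: declare f=20 at depth 1
Step 3: declare e=(read f)=20 at depth 1
Visible at query point: e=20 f=20

Answer: 20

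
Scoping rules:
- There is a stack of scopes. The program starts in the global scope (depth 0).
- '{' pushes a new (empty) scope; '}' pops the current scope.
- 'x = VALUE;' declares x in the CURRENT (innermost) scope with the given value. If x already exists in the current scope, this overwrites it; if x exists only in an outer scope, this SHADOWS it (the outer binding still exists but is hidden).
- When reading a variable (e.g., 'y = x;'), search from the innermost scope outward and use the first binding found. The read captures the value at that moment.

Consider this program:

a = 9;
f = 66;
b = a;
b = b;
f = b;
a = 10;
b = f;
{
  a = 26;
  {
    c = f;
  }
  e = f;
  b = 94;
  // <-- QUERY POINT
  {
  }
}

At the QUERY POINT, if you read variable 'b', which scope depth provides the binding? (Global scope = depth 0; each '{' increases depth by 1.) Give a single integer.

Answer: 1

Derivation:
Step 1: declare a=9 at depth 0
Step 2: declare f=66 at depth 0
Step 3: declare b=(read a)=9 at depth 0
Step 4: declare b=(read b)=9 at depth 0
Step 5: declare f=(read b)=9 at depth 0
Step 6: declare a=10 at depth 0
Step 7: declare b=(read f)=9 at depth 0
Step 8: enter scope (depth=1)
Step 9: declare a=26 at depth 1
Step 10: enter scope (depth=2)
Step 11: declare c=(read f)=9 at depth 2
Step 12: exit scope (depth=1)
Step 13: declare e=(read f)=9 at depth 1
Step 14: declare b=94 at depth 1
Visible at query point: a=26 b=94 e=9 f=9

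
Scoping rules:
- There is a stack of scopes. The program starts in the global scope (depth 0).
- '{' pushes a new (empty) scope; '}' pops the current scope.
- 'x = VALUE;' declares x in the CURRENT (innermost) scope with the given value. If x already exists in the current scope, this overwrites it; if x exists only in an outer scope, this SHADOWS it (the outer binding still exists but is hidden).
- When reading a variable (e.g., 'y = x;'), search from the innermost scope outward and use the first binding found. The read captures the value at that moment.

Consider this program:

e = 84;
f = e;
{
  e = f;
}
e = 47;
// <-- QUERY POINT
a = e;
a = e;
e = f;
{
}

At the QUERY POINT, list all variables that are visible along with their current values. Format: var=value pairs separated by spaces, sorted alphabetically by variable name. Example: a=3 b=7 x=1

Answer: e=47 f=84

Derivation:
Step 1: declare e=84 at depth 0
Step 2: declare f=(read e)=84 at depth 0
Step 3: enter scope (depth=1)
Step 4: declare e=(read f)=84 at depth 1
Step 5: exit scope (depth=0)
Step 6: declare e=47 at depth 0
Visible at query point: e=47 f=84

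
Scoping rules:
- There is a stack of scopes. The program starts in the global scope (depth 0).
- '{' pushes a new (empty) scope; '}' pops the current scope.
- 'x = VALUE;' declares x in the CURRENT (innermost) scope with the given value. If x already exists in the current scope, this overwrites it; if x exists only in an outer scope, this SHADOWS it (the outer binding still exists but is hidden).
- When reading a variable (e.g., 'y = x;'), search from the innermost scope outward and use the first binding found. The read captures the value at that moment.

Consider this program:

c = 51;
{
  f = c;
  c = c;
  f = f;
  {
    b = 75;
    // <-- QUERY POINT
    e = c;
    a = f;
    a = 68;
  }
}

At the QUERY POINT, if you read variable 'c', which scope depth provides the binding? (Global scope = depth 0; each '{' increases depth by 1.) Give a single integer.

Step 1: declare c=51 at depth 0
Step 2: enter scope (depth=1)
Step 3: declare f=(read c)=51 at depth 1
Step 4: declare c=(read c)=51 at depth 1
Step 5: declare f=(read f)=51 at depth 1
Step 6: enter scope (depth=2)
Step 7: declare b=75 at depth 2
Visible at query point: b=75 c=51 f=51

Answer: 1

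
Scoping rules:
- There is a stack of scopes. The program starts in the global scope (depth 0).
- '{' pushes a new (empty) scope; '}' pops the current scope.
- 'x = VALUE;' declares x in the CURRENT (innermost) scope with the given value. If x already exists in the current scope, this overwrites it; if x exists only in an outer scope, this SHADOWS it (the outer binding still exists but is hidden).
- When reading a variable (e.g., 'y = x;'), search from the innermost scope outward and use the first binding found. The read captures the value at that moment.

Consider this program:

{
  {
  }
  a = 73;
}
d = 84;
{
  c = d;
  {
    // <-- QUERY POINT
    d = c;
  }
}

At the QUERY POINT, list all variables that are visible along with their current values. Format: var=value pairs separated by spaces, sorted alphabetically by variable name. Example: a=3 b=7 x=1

Step 1: enter scope (depth=1)
Step 2: enter scope (depth=2)
Step 3: exit scope (depth=1)
Step 4: declare a=73 at depth 1
Step 5: exit scope (depth=0)
Step 6: declare d=84 at depth 0
Step 7: enter scope (depth=1)
Step 8: declare c=(read d)=84 at depth 1
Step 9: enter scope (depth=2)
Visible at query point: c=84 d=84

Answer: c=84 d=84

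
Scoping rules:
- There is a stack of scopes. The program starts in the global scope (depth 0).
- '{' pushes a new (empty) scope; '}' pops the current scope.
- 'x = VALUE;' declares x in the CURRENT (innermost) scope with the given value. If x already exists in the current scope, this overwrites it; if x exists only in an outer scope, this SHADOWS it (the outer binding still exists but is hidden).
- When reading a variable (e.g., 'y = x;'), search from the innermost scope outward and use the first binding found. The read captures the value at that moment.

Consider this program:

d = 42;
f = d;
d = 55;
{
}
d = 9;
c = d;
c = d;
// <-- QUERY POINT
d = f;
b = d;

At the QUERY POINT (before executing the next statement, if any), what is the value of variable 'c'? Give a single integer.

Step 1: declare d=42 at depth 0
Step 2: declare f=(read d)=42 at depth 0
Step 3: declare d=55 at depth 0
Step 4: enter scope (depth=1)
Step 5: exit scope (depth=0)
Step 6: declare d=9 at depth 0
Step 7: declare c=(read d)=9 at depth 0
Step 8: declare c=(read d)=9 at depth 0
Visible at query point: c=9 d=9 f=42

Answer: 9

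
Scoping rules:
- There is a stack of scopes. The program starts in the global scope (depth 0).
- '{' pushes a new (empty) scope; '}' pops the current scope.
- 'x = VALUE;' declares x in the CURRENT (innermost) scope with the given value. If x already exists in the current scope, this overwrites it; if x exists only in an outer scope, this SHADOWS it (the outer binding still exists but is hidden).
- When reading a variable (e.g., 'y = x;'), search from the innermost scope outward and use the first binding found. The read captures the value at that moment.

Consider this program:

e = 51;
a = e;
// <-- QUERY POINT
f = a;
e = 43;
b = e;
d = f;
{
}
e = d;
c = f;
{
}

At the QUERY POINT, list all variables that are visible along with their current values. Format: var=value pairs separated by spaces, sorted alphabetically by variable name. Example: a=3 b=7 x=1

Answer: a=51 e=51

Derivation:
Step 1: declare e=51 at depth 0
Step 2: declare a=(read e)=51 at depth 0
Visible at query point: a=51 e=51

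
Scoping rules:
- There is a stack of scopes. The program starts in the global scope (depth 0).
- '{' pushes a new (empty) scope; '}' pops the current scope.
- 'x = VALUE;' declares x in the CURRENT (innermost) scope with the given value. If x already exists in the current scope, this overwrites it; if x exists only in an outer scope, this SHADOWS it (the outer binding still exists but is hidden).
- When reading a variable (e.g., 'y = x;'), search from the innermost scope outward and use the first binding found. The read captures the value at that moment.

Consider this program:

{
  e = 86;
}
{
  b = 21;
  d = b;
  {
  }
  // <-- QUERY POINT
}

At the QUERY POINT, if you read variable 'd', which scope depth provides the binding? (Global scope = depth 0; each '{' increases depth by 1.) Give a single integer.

Step 1: enter scope (depth=1)
Step 2: declare e=86 at depth 1
Step 3: exit scope (depth=0)
Step 4: enter scope (depth=1)
Step 5: declare b=21 at depth 1
Step 6: declare d=(read b)=21 at depth 1
Step 7: enter scope (depth=2)
Step 8: exit scope (depth=1)
Visible at query point: b=21 d=21

Answer: 1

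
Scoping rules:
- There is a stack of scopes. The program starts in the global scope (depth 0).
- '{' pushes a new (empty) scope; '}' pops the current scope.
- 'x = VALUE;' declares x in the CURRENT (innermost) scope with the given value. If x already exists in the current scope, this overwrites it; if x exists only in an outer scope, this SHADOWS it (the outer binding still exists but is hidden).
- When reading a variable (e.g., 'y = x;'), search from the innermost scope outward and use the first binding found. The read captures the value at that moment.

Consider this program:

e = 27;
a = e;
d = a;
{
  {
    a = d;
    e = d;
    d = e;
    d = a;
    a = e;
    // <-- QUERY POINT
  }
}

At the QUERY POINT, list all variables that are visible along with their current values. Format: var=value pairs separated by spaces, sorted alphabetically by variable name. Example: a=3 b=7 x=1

Answer: a=27 d=27 e=27

Derivation:
Step 1: declare e=27 at depth 0
Step 2: declare a=(read e)=27 at depth 0
Step 3: declare d=(read a)=27 at depth 0
Step 4: enter scope (depth=1)
Step 5: enter scope (depth=2)
Step 6: declare a=(read d)=27 at depth 2
Step 7: declare e=(read d)=27 at depth 2
Step 8: declare d=(read e)=27 at depth 2
Step 9: declare d=(read a)=27 at depth 2
Step 10: declare a=(read e)=27 at depth 2
Visible at query point: a=27 d=27 e=27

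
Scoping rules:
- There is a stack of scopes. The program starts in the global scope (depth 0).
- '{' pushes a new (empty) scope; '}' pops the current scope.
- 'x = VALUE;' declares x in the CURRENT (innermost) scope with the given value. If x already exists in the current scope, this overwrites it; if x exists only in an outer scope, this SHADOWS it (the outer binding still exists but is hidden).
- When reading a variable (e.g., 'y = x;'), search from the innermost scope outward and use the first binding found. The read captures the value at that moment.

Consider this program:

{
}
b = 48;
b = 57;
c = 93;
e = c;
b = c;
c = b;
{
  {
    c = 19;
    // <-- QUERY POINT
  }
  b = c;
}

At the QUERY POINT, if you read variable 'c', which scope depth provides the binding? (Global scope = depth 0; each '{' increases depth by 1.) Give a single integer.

Answer: 2

Derivation:
Step 1: enter scope (depth=1)
Step 2: exit scope (depth=0)
Step 3: declare b=48 at depth 0
Step 4: declare b=57 at depth 0
Step 5: declare c=93 at depth 0
Step 6: declare e=(read c)=93 at depth 0
Step 7: declare b=(read c)=93 at depth 0
Step 8: declare c=(read b)=93 at depth 0
Step 9: enter scope (depth=1)
Step 10: enter scope (depth=2)
Step 11: declare c=19 at depth 2
Visible at query point: b=93 c=19 e=93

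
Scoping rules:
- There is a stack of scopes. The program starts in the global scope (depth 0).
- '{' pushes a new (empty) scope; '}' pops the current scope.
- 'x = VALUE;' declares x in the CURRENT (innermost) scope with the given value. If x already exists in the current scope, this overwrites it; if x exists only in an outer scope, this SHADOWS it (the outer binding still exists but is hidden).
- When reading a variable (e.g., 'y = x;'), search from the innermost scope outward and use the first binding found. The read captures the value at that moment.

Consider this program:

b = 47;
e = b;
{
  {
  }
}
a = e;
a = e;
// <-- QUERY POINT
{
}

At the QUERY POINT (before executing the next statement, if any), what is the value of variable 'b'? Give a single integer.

Answer: 47

Derivation:
Step 1: declare b=47 at depth 0
Step 2: declare e=(read b)=47 at depth 0
Step 3: enter scope (depth=1)
Step 4: enter scope (depth=2)
Step 5: exit scope (depth=1)
Step 6: exit scope (depth=0)
Step 7: declare a=(read e)=47 at depth 0
Step 8: declare a=(read e)=47 at depth 0
Visible at query point: a=47 b=47 e=47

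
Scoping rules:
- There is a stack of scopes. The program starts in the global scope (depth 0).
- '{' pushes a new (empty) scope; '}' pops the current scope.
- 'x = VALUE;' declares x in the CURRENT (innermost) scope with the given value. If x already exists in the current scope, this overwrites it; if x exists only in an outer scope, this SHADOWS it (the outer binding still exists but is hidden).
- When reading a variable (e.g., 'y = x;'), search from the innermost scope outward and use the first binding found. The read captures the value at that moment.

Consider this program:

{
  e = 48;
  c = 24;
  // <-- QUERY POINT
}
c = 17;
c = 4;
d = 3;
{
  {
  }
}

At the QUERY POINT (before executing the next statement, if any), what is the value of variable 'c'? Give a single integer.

Step 1: enter scope (depth=1)
Step 2: declare e=48 at depth 1
Step 3: declare c=24 at depth 1
Visible at query point: c=24 e=48

Answer: 24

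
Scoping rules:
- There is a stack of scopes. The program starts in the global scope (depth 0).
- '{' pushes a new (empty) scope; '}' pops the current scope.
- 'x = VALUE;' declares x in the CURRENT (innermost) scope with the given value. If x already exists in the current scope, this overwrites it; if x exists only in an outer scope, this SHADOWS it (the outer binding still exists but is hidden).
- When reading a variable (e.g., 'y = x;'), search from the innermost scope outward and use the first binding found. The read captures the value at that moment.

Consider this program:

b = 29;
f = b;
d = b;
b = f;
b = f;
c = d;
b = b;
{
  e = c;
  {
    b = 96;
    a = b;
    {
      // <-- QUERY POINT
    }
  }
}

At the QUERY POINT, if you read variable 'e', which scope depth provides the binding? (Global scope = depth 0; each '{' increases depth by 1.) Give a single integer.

Answer: 1

Derivation:
Step 1: declare b=29 at depth 0
Step 2: declare f=(read b)=29 at depth 0
Step 3: declare d=(read b)=29 at depth 0
Step 4: declare b=(read f)=29 at depth 0
Step 5: declare b=(read f)=29 at depth 0
Step 6: declare c=(read d)=29 at depth 0
Step 7: declare b=(read b)=29 at depth 0
Step 8: enter scope (depth=1)
Step 9: declare e=(read c)=29 at depth 1
Step 10: enter scope (depth=2)
Step 11: declare b=96 at depth 2
Step 12: declare a=(read b)=96 at depth 2
Step 13: enter scope (depth=3)
Visible at query point: a=96 b=96 c=29 d=29 e=29 f=29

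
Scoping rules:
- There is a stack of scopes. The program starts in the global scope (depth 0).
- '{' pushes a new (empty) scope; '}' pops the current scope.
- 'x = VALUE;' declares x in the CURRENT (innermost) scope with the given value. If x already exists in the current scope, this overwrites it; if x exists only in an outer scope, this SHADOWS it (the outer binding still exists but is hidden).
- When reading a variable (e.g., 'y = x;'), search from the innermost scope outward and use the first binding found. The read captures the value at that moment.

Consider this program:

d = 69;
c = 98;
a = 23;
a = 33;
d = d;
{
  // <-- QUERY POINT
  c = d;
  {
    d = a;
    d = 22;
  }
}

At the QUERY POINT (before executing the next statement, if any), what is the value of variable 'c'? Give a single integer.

Step 1: declare d=69 at depth 0
Step 2: declare c=98 at depth 0
Step 3: declare a=23 at depth 0
Step 4: declare a=33 at depth 0
Step 5: declare d=(read d)=69 at depth 0
Step 6: enter scope (depth=1)
Visible at query point: a=33 c=98 d=69

Answer: 98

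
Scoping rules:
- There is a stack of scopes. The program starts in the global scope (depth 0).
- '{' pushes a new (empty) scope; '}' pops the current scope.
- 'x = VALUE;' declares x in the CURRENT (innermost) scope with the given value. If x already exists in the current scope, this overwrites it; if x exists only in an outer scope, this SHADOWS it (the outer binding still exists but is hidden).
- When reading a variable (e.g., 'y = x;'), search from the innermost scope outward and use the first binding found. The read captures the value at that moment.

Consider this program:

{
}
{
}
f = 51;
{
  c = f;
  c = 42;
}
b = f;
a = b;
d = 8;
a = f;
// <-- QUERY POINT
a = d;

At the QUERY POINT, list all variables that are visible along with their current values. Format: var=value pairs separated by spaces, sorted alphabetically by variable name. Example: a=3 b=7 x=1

Answer: a=51 b=51 d=8 f=51

Derivation:
Step 1: enter scope (depth=1)
Step 2: exit scope (depth=0)
Step 3: enter scope (depth=1)
Step 4: exit scope (depth=0)
Step 5: declare f=51 at depth 0
Step 6: enter scope (depth=1)
Step 7: declare c=(read f)=51 at depth 1
Step 8: declare c=42 at depth 1
Step 9: exit scope (depth=0)
Step 10: declare b=(read f)=51 at depth 0
Step 11: declare a=(read b)=51 at depth 0
Step 12: declare d=8 at depth 0
Step 13: declare a=(read f)=51 at depth 0
Visible at query point: a=51 b=51 d=8 f=51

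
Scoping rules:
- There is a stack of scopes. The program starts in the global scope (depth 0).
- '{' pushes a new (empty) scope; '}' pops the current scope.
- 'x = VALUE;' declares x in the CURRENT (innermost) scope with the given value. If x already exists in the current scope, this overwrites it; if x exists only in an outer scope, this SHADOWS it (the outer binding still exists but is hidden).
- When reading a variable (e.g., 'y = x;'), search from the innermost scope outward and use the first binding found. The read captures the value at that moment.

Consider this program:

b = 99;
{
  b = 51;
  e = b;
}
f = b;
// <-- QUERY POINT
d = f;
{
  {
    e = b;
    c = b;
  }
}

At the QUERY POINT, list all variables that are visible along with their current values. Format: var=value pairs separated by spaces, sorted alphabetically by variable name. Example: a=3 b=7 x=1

Step 1: declare b=99 at depth 0
Step 2: enter scope (depth=1)
Step 3: declare b=51 at depth 1
Step 4: declare e=(read b)=51 at depth 1
Step 5: exit scope (depth=0)
Step 6: declare f=(read b)=99 at depth 0
Visible at query point: b=99 f=99

Answer: b=99 f=99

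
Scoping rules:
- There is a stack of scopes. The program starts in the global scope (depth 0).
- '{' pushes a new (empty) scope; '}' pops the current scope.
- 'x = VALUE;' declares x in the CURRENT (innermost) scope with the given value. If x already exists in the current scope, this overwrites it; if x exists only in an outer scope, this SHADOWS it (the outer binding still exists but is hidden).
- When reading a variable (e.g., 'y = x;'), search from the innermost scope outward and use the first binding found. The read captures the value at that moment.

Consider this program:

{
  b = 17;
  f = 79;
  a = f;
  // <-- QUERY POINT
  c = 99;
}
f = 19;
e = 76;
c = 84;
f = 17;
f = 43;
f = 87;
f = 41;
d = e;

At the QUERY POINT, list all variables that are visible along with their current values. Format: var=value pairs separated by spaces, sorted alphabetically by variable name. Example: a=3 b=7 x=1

Answer: a=79 b=17 f=79

Derivation:
Step 1: enter scope (depth=1)
Step 2: declare b=17 at depth 1
Step 3: declare f=79 at depth 1
Step 4: declare a=(read f)=79 at depth 1
Visible at query point: a=79 b=17 f=79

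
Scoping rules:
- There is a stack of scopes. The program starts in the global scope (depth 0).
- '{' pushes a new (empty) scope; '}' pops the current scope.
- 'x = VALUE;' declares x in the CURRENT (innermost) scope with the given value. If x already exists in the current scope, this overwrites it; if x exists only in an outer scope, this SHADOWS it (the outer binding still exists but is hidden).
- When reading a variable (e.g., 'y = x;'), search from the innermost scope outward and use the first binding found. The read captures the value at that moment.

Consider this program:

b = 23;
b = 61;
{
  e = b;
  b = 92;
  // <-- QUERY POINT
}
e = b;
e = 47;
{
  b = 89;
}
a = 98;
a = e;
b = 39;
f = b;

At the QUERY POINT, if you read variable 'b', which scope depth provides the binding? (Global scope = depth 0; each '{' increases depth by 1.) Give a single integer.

Step 1: declare b=23 at depth 0
Step 2: declare b=61 at depth 0
Step 3: enter scope (depth=1)
Step 4: declare e=(read b)=61 at depth 1
Step 5: declare b=92 at depth 1
Visible at query point: b=92 e=61

Answer: 1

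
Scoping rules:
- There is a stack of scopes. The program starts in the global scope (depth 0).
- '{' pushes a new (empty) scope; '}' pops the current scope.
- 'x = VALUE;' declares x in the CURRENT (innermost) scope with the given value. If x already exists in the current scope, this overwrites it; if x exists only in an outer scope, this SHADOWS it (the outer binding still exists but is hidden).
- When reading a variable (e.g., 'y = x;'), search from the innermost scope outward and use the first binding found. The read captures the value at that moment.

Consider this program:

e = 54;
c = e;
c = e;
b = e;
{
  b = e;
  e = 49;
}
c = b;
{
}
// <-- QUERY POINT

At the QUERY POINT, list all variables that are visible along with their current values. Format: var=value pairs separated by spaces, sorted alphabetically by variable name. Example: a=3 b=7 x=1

Answer: b=54 c=54 e=54

Derivation:
Step 1: declare e=54 at depth 0
Step 2: declare c=(read e)=54 at depth 0
Step 3: declare c=(read e)=54 at depth 0
Step 4: declare b=(read e)=54 at depth 0
Step 5: enter scope (depth=1)
Step 6: declare b=(read e)=54 at depth 1
Step 7: declare e=49 at depth 1
Step 8: exit scope (depth=0)
Step 9: declare c=(read b)=54 at depth 0
Step 10: enter scope (depth=1)
Step 11: exit scope (depth=0)
Visible at query point: b=54 c=54 e=54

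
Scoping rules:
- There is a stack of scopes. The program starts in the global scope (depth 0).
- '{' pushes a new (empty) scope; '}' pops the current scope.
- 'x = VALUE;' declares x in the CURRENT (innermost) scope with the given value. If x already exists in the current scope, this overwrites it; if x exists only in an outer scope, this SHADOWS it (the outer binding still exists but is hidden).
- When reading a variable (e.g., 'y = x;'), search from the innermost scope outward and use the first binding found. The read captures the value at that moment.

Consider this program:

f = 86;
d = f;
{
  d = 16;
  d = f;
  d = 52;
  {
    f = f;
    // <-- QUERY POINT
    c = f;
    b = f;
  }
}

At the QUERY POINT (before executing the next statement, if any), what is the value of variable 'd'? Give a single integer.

Answer: 52

Derivation:
Step 1: declare f=86 at depth 0
Step 2: declare d=(read f)=86 at depth 0
Step 3: enter scope (depth=1)
Step 4: declare d=16 at depth 1
Step 5: declare d=(read f)=86 at depth 1
Step 6: declare d=52 at depth 1
Step 7: enter scope (depth=2)
Step 8: declare f=(read f)=86 at depth 2
Visible at query point: d=52 f=86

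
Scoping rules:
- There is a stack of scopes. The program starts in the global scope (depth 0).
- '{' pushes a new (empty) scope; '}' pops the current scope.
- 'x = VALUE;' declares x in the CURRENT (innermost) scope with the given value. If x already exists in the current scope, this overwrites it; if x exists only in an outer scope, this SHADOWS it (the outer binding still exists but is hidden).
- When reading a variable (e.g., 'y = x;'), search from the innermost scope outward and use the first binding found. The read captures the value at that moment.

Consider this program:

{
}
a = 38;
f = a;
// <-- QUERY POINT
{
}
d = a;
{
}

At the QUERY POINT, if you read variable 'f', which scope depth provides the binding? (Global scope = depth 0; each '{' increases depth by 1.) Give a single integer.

Step 1: enter scope (depth=1)
Step 2: exit scope (depth=0)
Step 3: declare a=38 at depth 0
Step 4: declare f=(read a)=38 at depth 0
Visible at query point: a=38 f=38

Answer: 0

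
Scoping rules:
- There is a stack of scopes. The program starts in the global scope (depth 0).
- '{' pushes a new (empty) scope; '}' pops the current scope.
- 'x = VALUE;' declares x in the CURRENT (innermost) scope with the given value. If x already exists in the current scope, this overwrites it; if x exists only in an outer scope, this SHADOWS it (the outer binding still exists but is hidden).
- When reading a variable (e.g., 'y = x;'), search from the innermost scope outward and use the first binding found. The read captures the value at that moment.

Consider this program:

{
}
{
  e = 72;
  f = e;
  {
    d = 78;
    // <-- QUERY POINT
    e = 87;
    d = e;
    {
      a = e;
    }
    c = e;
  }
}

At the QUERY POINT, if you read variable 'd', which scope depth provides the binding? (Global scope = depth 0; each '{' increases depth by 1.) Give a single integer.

Step 1: enter scope (depth=1)
Step 2: exit scope (depth=0)
Step 3: enter scope (depth=1)
Step 4: declare e=72 at depth 1
Step 5: declare f=(read e)=72 at depth 1
Step 6: enter scope (depth=2)
Step 7: declare d=78 at depth 2
Visible at query point: d=78 e=72 f=72

Answer: 2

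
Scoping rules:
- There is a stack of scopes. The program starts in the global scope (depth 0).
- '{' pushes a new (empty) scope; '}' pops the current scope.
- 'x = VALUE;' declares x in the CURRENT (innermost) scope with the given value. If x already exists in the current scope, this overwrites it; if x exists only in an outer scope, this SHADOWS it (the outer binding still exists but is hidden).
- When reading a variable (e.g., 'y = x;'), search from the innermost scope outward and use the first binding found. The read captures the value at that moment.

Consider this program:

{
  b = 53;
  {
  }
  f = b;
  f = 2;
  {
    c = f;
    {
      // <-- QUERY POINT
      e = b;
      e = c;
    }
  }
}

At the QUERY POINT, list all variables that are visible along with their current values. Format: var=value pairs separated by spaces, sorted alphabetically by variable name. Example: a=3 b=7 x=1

Step 1: enter scope (depth=1)
Step 2: declare b=53 at depth 1
Step 3: enter scope (depth=2)
Step 4: exit scope (depth=1)
Step 5: declare f=(read b)=53 at depth 1
Step 6: declare f=2 at depth 1
Step 7: enter scope (depth=2)
Step 8: declare c=(read f)=2 at depth 2
Step 9: enter scope (depth=3)
Visible at query point: b=53 c=2 f=2

Answer: b=53 c=2 f=2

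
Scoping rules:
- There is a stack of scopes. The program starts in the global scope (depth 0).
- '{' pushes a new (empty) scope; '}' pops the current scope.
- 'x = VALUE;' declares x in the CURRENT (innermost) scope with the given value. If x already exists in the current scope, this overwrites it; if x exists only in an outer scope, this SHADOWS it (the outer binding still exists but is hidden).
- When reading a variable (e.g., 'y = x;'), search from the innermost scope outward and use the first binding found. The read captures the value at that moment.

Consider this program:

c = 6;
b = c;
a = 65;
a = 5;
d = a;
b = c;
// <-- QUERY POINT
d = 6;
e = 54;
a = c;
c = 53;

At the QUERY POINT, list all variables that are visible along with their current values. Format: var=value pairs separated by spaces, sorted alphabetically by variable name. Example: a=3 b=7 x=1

Answer: a=5 b=6 c=6 d=5

Derivation:
Step 1: declare c=6 at depth 0
Step 2: declare b=(read c)=6 at depth 0
Step 3: declare a=65 at depth 0
Step 4: declare a=5 at depth 0
Step 5: declare d=(read a)=5 at depth 0
Step 6: declare b=(read c)=6 at depth 0
Visible at query point: a=5 b=6 c=6 d=5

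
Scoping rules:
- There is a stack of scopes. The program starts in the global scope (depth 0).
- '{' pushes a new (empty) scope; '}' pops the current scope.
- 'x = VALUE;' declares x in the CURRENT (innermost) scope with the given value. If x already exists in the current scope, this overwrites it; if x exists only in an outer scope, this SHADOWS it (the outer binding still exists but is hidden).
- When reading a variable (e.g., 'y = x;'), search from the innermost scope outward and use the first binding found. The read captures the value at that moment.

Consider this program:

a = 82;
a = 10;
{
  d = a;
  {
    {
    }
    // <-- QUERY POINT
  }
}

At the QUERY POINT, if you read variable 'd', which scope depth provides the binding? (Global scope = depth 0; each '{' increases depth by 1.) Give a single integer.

Answer: 1

Derivation:
Step 1: declare a=82 at depth 0
Step 2: declare a=10 at depth 0
Step 3: enter scope (depth=1)
Step 4: declare d=(read a)=10 at depth 1
Step 5: enter scope (depth=2)
Step 6: enter scope (depth=3)
Step 7: exit scope (depth=2)
Visible at query point: a=10 d=10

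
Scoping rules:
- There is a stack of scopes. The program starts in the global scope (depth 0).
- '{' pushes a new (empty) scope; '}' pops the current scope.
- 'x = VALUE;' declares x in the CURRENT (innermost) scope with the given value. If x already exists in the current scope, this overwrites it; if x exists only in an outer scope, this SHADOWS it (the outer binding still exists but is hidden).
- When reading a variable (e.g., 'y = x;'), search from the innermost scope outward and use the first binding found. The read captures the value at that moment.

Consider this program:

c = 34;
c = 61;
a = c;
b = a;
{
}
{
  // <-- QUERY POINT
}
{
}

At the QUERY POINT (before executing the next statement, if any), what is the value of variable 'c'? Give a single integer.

Answer: 61

Derivation:
Step 1: declare c=34 at depth 0
Step 2: declare c=61 at depth 0
Step 3: declare a=(read c)=61 at depth 0
Step 4: declare b=(read a)=61 at depth 0
Step 5: enter scope (depth=1)
Step 6: exit scope (depth=0)
Step 7: enter scope (depth=1)
Visible at query point: a=61 b=61 c=61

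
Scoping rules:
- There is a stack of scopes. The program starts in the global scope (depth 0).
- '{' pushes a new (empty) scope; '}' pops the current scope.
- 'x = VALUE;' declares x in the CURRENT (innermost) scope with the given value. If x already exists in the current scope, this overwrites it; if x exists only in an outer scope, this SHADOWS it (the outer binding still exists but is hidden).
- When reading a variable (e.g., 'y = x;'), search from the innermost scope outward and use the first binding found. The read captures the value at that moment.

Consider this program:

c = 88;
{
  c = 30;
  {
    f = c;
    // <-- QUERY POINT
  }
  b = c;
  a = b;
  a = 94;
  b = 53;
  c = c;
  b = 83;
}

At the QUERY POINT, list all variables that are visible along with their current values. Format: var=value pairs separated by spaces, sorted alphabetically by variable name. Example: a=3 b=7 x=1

Step 1: declare c=88 at depth 0
Step 2: enter scope (depth=1)
Step 3: declare c=30 at depth 1
Step 4: enter scope (depth=2)
Step 5: declare f=(read c)=30 at depth 2
Visible at query point: c=30 f=30

Answer: c=30 f=30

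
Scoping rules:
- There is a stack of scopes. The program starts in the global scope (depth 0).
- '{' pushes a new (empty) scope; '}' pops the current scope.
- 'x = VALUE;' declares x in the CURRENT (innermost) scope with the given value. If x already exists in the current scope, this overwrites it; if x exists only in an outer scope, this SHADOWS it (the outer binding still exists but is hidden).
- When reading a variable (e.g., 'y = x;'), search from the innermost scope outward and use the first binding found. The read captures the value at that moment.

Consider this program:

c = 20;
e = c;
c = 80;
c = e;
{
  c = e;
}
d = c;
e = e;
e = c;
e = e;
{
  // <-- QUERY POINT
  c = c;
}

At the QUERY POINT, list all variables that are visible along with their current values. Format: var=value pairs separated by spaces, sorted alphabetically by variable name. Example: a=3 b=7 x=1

Step 1: declare c=20 at depth 0
Step 2: declare e=(read c)=20 at depth 0
Step 3: declare c=80 at depth 0
Step 4: declare c=(read e)=20 at depth 0
Step 5: enter scope (depth=1)
Step 6: declare c=(read e)=20 at depth 1
Step 7: exit scope (depth=0)
Step 8: declare d=(read c)=20 at depth 0
Step 9: declare e=(read e)=20 at depth 0
Step 10: declare e=(read c)=20 at depth 0
Step 11: declare e=(read e)=20 at depth 0
Step 12: enter scope (depth=1)
Visible at query point: c=20 d=20 e=20

Answer: c=20 d=20 e=20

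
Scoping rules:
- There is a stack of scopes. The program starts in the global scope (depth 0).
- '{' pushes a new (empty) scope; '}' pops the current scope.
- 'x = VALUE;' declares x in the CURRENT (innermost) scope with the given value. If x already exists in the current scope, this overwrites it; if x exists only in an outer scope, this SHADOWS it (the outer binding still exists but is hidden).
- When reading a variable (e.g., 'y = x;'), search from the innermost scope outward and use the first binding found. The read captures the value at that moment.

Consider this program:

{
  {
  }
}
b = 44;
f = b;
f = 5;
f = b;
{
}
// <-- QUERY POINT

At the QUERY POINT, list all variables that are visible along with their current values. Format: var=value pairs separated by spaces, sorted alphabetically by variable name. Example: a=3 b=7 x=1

Step 1: enter scope (depth=1)
Step 2: enter scope (depth=2)
Step 3: exit scope (depth=1)
Step 4: exit scope (depth=0)
Step 5: declare b=44 at depth 0
Step 6: declare f=(read b)=44 at depth 0
Step 7: declare f=5 at depth 0
Step 8: declare f=(read b)=44 at depth 0
Step 9: enter scope (depth=1)
Step 10: exit scope (depth=0)
Visible at query point: b=44 f=44

Answer: b=44 f=44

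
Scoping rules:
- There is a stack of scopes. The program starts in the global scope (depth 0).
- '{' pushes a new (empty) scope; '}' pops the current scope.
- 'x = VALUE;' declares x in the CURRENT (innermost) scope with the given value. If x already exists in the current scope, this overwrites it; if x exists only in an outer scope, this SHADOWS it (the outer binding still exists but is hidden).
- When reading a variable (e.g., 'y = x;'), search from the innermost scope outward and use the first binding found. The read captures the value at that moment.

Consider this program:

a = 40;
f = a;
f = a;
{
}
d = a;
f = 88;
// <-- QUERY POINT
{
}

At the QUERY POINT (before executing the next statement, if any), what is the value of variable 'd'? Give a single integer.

Step 1: declare a=40 at depth 0
Step 2: declare f=(read a)=40 at depth 0
Step 3: declare f=(read a)=40 at depth 0
Step 4: enter scope (depth=1)
Step 5: exit scope (depth=0)
Step 6: declare d=(read a)=40 at depth 0
Step 7: declare f=88 at depth 0
Visible at query point: a=40 d=40 f=88

Answer: 40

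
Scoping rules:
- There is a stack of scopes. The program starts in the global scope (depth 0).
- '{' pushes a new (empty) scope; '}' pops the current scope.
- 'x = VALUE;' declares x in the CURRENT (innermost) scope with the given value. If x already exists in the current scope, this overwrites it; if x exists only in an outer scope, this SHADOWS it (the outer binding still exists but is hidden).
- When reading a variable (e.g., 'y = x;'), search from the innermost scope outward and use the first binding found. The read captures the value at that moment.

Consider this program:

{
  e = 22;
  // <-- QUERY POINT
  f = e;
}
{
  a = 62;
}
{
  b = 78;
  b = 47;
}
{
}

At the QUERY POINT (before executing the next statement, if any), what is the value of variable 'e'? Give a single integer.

Step 1: enter scope (depth=1)
Step 2: declare e=22 at depth 1
Visible at query point: e=22

Answer: 22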